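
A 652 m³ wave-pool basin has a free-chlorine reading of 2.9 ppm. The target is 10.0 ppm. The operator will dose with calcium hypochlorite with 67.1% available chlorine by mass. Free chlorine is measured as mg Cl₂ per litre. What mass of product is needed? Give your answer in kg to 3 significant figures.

6.90 kg

Volume: 652 m³ = 652,000 L.
Chlorine deficit: 10.0 − 2.9 = 7.1 ppm = 7.1 mg/L as Cl₂.
Cl₂ equivalent needed: 7.1 mg/L × 652,000 L = 4,629,000 mg = 4629 g.
Product at 67.1% available chlorine: 4629 / 0.671 = 6899 g.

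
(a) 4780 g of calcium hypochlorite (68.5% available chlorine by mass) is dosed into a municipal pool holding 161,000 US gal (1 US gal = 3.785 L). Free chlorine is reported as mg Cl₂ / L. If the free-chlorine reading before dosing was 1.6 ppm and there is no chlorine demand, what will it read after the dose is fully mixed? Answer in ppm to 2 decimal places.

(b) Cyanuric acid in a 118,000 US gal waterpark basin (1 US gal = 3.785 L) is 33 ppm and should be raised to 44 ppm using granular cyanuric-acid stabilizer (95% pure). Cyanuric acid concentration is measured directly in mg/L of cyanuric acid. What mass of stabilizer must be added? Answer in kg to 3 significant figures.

(a) Volume: 161,000 US gal × 3.785 L/gal = 609,385 L.
(a) Available chlorine delivered: 4780 g × 0.685 = 3274 g as Cl₂.
(a) Concentration rise: 3274 g / 609,385 L = 5.373 mg/L = 5.37 ppm.
(a) Final FC: 1.6 + 5.37 = 6.97 ppm.

(b) Volume: 118,000 US gal × 3.785 L/gal = 446,630 L.
(b) CYA to add: (44 − 33) = 11 mg/L × 446,630 L = 4913 g cyanuric acid.
(b) At 95% purity: 4913 / 0.95 = 5172 g product.

(a) 6.97 ppm; (b) 5.17 kg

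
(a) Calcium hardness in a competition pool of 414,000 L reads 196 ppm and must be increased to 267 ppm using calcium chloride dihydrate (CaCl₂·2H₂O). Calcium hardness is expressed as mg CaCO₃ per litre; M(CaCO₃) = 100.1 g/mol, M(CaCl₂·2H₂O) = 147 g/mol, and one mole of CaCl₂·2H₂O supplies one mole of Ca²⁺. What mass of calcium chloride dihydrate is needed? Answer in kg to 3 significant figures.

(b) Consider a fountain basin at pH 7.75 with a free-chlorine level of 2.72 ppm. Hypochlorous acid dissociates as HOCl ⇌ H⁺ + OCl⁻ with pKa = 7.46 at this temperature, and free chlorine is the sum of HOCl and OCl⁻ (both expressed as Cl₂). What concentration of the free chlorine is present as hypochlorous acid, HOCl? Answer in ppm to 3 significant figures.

(a) Hardness to add: (267 − 196) = 71 mg/L as CaCO₃ × 414,000 L = 29,390 g as CaCO₃.
(a) Moles of Ca²⁺ (1 mol Ca²⁺ ≡ 1 mol CaCO₃): 29,390 / 100.1 g/mol = 293.6 mol.
(a) Mass of CaCl₂·2H₂O: 293.6 × 147 = 43,170 g.

(b) [OCl⁻]/[HOCl] = 10^(pH − pKa) = 10^(7.75 − 7.46) = 10^0.29 = 1.95.
(b) Fraction as HOCl = 1 / (1 + 1.95) = 0.339.
(b) HOCl = 0.339 × 2.72 ppm = 0.9221 ppm.

(a) 43.2 kg; (b) 0.922 ppm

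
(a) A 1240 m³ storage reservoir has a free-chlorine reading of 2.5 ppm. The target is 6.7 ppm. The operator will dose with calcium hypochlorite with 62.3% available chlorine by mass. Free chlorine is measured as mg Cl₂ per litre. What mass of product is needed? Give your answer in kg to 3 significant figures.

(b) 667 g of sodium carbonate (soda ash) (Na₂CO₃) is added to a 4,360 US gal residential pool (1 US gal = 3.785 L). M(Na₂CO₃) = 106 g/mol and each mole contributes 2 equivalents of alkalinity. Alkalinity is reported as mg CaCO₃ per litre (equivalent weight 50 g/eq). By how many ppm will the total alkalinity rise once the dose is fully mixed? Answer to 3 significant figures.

(a) Volume: 1240 m³ = 1,240,000 L.
(a) Chlorine deficit: 6.7 − 2.5 = 4.2 ppm = 4.2 mg/L as Cl₂.
(a) Cl₂ equivalent needed: 4.2 mg/L × 1,240,000 L = 5,208,000 mg = 5208 g.
(a) Product at 62.3% available chlorine: 5208 / 0.623 = 8360 g.

(b) Volume: 4,360 US gal × 3.785 L/gal = 16,503 L.
(b) Moles of Na₂CO₃: 667 g ÷ 106 g/mol = 6.292 mol → 12.58 eq of alkalinity.
(b) As CaCO₃: 12.58 eq × 50 g/eq = 629.2 g.
(b) Rise: 629.2 g / 16,503 L × 1000 = 38.13 mg/L.

(a) 8.36 kg; (b) 38.1 ppm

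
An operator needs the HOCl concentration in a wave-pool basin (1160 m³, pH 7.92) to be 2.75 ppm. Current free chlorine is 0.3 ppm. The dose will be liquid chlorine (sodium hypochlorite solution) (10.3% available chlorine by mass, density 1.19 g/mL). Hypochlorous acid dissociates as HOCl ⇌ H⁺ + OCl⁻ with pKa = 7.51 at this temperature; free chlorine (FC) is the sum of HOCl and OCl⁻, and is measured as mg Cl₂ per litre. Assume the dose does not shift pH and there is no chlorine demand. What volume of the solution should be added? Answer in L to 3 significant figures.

Volume: 1160 m³ = 1,160,000 L.
[OCl⁻]/[HOCl] = 10^(pH − pKa) = 10^(7.92 − 7.51) = 2.57; fraction as HOCl = 1/(1 + 2.57) = 0.2801.
Free chlorine required for 2.75 ppm HOCl: 2.75 / 0.2801 = 9.819 ppm.
FC to add: 9.819 − 0.3 = 9.519 mg/L as Cl₂.
Cl₂ equivalent: 9.519 mg/L × 1,160,000 L = 11,040 g.
Product at 10.3% available Cl: 11,040 / 0.103 = 107,200 g.
Volume: 107,200 g ÷ 1.19 g/mL = 90,080 mL.

90.1 L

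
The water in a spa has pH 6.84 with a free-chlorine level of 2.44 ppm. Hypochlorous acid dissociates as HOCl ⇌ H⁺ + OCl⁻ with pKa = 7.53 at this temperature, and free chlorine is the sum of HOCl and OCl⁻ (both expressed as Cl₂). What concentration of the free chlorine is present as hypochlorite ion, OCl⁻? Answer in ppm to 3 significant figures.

[OCl⁻]/[HOCl] = 10^(pH − pKa) = 10^(6.84 − 7.53) = 10^-0.69 = 0.2042.
Fraction as HOCl = 1 / (1 + 0.2042) = 0.8304.
OCl⁻ = (1 − 0.8304) × 2.44 ppm = 0.4137 ppm.

0.414 ppm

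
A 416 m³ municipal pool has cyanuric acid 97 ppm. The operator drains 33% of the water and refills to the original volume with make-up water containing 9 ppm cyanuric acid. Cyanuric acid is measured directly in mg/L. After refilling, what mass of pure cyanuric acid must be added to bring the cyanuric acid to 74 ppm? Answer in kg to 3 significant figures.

Volume: 416 m³ = 416,000 L.
After draining 33% and refilling: 97 × 0.67 + 9 × 0.33 = 67.96 ppm.
Deficit to target: 74 − 67.96 = 6.04 mg/L.
Mass: 6.04 mg/L × 416,000 L = 2513 g cyanuric acid.

2.51 kg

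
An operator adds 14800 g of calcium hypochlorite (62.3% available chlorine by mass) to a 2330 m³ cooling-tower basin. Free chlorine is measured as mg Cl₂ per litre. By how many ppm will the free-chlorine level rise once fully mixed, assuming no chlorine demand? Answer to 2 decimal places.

3.96 ppm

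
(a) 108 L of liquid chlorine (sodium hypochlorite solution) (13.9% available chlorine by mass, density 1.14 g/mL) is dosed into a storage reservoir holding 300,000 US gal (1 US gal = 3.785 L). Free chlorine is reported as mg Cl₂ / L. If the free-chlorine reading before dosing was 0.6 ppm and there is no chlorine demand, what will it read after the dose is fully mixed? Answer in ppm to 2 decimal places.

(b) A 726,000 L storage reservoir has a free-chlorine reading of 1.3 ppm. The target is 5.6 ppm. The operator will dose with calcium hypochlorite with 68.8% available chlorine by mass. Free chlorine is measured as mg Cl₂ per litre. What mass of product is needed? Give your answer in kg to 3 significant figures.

(a) Volume: 300,000 US gal × 3.785 L/gal = 1,135,500 L.
(a) Mass of solution: 108 L × 1000 mL/L × 1.14 g/mL = 123,100 g.
(a) Available chlorine delivered: 123,100 g × 0.139 = 17,110 g as Cl₂.
(a) Concentration rise: 17,110 g / 1,135,500 L = 15.07 mg/L = 15.07 ppm.
(a) Final FC: 0.6 + 15.07 = 15.67 ppm.

(b) Chlorine deficit: 5.6 − 1.3 = 4.3 ppm = 4.3 mg/L as Cl₂.
(b) Cl₂ equivalent needed: 4.3 mg/L × 726,000 L = 3,122,000 mg = 3122 g.
(b) Product at 68.8% available chlorine: 3122 / 0.688 = 4538 g.

(a) 15.67 ppm; (b) 4.54 kg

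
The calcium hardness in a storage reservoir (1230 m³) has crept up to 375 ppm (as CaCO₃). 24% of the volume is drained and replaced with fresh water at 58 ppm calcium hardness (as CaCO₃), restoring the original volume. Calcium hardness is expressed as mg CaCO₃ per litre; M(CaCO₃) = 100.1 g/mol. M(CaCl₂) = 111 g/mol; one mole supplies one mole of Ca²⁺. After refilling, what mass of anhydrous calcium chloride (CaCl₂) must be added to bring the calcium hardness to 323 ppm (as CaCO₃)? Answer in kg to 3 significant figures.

32.8 kg

Volume: 1230 m³ = 1,230,000 L.
After draining 24% and refilling: 375 × 0.76 + 58 × 0.24 = 298.92 ppm.
Deficit to target: 323 − 298.92 = 24.08 mg/L.
As CaCO₃: 24.08 mg/L × 1,230,000 L = 29,620 g; ÷ 100.1 = 295.9 mol Ca²⁺.
Mass: 295.9 × 111 = 32,840 g.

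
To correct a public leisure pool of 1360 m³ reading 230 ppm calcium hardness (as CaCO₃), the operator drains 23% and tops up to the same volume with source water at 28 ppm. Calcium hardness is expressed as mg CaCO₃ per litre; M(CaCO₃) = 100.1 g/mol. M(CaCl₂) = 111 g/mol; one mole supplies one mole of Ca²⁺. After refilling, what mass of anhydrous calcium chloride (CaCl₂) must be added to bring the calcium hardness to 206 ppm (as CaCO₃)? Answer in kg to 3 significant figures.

Volume: 1360 m³ = 1,360,000 L.
After draining 23% and refilling: 230 × 0.77 + 28 × 0.23 = 183.54 ppm.
Deficit to target: 206 − 183.54 = 22.46 mg/L.
As CaCO₃: 22.46 mg/L × 1,360,000 L = 30,550 g; ÷ 100.1 = 305.2 mol Ca²⁺.
Mass: 305.2 × 111 = 33,870 g.

33.9 kg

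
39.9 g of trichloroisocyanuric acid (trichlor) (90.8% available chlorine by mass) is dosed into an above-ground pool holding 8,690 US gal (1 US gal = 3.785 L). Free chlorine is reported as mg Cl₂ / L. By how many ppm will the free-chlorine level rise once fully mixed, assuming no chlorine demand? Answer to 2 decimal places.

1.10 ppm

Volume: 8,690 US gal × 3.785 L/gal = 32,892 L.
Available chlorine delivered: 39.9 g × 0.908 = 36.23 g as Cl₂.
Concentration rise: 36.23 g / 32,892 L = 1.101 mg/L = 1.10 ppm.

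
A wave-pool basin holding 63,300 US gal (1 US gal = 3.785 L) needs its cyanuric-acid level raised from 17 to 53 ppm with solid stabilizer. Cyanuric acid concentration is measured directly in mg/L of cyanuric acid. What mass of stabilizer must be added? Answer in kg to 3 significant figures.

8.63 kg

Volume: 63,300 US gal × 3.785 L/gal = 239,590 L.
CYA to add: (53 − 17) = 36 mg/L × 239,590 L = 8625 g cyanuric acid.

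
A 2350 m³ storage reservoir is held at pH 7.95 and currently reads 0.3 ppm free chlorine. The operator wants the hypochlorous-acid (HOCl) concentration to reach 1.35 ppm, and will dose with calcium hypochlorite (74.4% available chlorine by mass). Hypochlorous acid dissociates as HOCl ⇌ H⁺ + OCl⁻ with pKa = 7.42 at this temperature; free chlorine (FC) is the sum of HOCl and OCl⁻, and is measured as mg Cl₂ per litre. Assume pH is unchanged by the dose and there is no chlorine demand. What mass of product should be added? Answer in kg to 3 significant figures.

17.8 kg

Volume: 2350 m³ = 2,350,000 L.
[OCl⁻]/[HOCl] = 10^(pH − pKa) = 10^(7.95 − 7.42) = 3.388; fraction as HOCl = 1/(1 + 3.388) = 0.2279.
Free chlorine required for 1.35 ppm HOCl: 1.35 / 0.2279 = 5.924 ppm.
FC to add: 5.924 − 0.3 = 5.624 mg/L as Cl₂.
Cl₂ equivalent: 5.624 mg/L × 2,350,000 L = 13,220 g.
Product at 74.4% available Cl: 13,220 / 0.744 = 17,770 g.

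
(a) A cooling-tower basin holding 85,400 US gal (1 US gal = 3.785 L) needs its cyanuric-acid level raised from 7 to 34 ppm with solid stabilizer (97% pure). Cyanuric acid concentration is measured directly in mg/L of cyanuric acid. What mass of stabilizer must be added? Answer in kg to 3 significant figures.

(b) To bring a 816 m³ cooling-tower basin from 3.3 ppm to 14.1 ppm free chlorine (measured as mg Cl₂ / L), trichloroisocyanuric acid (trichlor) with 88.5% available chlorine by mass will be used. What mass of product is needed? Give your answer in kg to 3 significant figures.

(a) Volume: 85,400 US gal × 3.785 L/gal = 323,239 L.
(a) CYA to add: (34 − 7) = 27 mg/L × 323,239 L = 8727 g cyanuric acid.
(a) At 97% purity: 8727 / 0.97 = 8997 g product.

(b) Volume: 816 m³ = 816,000 L.
(b) Chlorine deficit: 14.1 − 3.3 = 10.8 ppm = 10.8 mg/L as Cl₂.
(b) Cl₂ equivalent needed: 10.8 mg/L × 816,000 L = 8,813,000 mg = 8813 g.
(b) Product at 88.5% available chlorine: 8813 / 0.885 = 9958 g.

(a) 9.00 kg; (b) 9.96 kg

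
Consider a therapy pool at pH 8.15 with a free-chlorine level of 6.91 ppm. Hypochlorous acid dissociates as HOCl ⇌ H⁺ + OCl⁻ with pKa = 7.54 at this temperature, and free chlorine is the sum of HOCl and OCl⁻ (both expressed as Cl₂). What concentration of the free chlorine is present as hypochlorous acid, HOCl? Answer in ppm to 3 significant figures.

[OCl⁻]/[HOCl] = 10^(pH − pKa) = 10^(8.15 − 7.54) = 10^0.61 = 4.074.
Fraction as HOCl = 1 / (1 + 4.074) = 0.1971.
HOCl = 0.1971 × 6.91 ppm = 1.362 ppm.

1.36 ppm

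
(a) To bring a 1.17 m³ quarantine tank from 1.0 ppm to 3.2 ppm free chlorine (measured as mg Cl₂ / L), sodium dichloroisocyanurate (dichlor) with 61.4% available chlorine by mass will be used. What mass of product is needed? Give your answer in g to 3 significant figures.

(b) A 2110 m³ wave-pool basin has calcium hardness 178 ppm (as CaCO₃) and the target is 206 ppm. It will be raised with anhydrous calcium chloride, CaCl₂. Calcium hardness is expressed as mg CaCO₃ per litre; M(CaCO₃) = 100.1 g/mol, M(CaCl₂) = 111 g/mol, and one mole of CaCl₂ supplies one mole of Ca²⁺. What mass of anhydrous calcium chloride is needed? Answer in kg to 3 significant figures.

(a) 4.19 g; (b) 65.5 kg

(a) Volume: 1.17 m³ = 1,170 L.
(a) Chlorine deficit: 3.2 − 1.0 = 2.2 ppm = 2.2 mg/L as Cl₂.
(a) Cl₂ equivalent needed: 2.2 mg/L × 1,170 L = 2574 mg = 2.574 g.
(a) Product at 61.4% available chlorine: 2.574 / 0.614 = 4.192 g.

(b) Volume: 2110 m³ = 2,110,000 L.
(b) Hardness to add: (206 − 178) = 28 mg/L as CaCO₃ × 2,110,000 L = 59,080 g as CaCO₃.
(b) Moles of Ca²⁺ (1 mol Ca²⁺ ≡ 1 mol CaCO₃): 59,080 / 100.1 g/mol = 590.2 mol.
(b) Mass of CaCl₂: 590.2 × 111 = 65,510 g.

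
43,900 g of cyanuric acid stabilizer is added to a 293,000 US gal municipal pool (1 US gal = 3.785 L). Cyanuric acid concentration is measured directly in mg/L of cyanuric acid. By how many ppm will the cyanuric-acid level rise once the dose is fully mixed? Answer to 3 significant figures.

Volume: 293,000 US gal × 3.785 L/gal = 1,109,005 L.
Rise: 43,900 g / 1,109,005 L × 1000 = 39.59 mg/L.

39.6 ppm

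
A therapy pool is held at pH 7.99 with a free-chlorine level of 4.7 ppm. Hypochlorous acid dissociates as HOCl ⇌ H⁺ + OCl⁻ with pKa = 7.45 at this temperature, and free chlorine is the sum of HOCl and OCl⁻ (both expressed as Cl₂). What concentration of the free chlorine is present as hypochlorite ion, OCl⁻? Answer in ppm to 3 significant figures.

[OCl⁻]/[HOCl] = 10^(pH − pKa) = 10^(7.99 − 7.45) = 10^0.54 = 3.467.
Fraction as HOCl = 1 / (1 + 3.467) = 0.2238.
OCl⁻ = (1 − 0.2238) × 4.7 ppm = 3.648 ppm.

3.65 ppm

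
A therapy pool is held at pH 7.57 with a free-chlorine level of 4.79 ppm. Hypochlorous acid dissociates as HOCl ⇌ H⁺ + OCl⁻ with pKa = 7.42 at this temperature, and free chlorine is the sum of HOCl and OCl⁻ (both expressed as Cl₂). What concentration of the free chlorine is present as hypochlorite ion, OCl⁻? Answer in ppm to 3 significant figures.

2.80 ppm

[OCl⁻]/[HOCl] = 10^(pH − pKa) = 10^(7.57 − 7.42) = 10^0.15 = 1.413.
Fraction as HOCl = 1 / (1 + 1.413) = 0.4145.
OCl⁻ = (1 − 0.4145) × 4.79 ppm = 2.805 ppm.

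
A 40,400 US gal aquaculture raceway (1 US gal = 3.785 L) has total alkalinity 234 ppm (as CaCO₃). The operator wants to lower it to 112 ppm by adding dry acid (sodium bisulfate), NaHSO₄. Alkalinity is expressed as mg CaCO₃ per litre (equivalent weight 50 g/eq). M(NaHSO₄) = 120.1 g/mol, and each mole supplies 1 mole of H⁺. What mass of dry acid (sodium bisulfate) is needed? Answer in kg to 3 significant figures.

Volume: 40,400 US gal × 3.785 L/gal = 152,914 L.
Alkalinity to neutralize: (234 − 112) = 122 mg/L as CaCO₃ × 152,914 L = 18,660 g as CaCO₃.
Equivalents of H⁺ required: 18,660 ÷ 50 g/eq = 373.1 eq = 373.1 mol NaHSO₄.
Mass of NaHSO₄: 373.1 × 120.1 = 44,810 g.

44.8 kg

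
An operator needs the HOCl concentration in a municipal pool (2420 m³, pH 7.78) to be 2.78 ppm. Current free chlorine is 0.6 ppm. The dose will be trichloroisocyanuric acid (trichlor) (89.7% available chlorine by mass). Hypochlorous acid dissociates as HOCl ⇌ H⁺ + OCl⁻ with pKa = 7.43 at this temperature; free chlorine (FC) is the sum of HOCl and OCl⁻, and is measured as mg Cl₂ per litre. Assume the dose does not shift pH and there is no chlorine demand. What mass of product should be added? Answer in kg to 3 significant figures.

22.7 kg

Volume: 2420 m³ = 2,420,000 L.
[OCl⁻]/[HOCl] = 10^(pH − pKa) = 10^(7.78 − 7.43) = 2.239; fraction as HOCl = 1/(1 + 2.239) = 0.3088.
Free chlorine required for 2.78 ppm HOCl: 2.78 / 0.3088 = 9.004 ppm.
FC to add: 9.004 − 0.6 = 8.404 mg/L as Cl₂.
Cl₂ equivalent: 8.404 mg/L × 2,420,000 L = 20,340 g.
Product at 89.7% available Cl: 20,340 / 0.897 = 22,670 g.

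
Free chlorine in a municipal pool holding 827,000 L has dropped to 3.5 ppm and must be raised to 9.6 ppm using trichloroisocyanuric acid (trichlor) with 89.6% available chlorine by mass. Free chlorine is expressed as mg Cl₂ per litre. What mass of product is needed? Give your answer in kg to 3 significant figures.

Chlorine deficit: 9.6 − 3.5 = 6.1 ppm = 6.1 mg/L as Cl₂.
Cl₂ equivalent needed: 6.1 mg/L × 827,000 L = 5,045,000 mg = 5045 g.
Product at 89.6% available chlorine: 5045 / 0.896 = 5630 g.

5.63 kg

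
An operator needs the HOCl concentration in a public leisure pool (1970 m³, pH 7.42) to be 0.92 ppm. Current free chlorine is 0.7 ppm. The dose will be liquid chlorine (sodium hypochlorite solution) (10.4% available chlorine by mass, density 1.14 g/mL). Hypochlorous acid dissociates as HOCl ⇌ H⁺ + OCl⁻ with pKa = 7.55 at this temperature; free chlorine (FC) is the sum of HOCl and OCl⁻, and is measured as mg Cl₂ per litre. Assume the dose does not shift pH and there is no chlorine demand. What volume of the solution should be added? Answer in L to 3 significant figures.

15.0 L

Volume: 1970 m³ = 1,970,000 L.
[OCl⁻]/[HOCl] = 10^(pH − pKa) = 10^(7.42 − 7.55) = 0.7413; fraction as HOCl = 1/(1 + 0.7413) = 0.5743.
Free chlorine required for 0.92 ppm HOCl: 0.92 / 0.5743 = 1.602 ppm.
FC to add: 1.602 − 0.7 = 0.902 mg/L as Cl₂.
Cl₂ equivalent: 0.902 mg/L × 1,970,000 L = 1777 g.
Product at 10.4% available Cl: 1777 / 0.104 = 17,090 g.
Volume: 17,090 g ÷ 1.14 g/mL = 14,990 mL.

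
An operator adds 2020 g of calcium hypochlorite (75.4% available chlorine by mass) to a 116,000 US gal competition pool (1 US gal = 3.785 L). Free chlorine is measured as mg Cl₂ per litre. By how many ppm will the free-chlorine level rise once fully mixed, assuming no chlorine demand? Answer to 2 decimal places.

Volume: 116,000 US gal × 3.785 L/gal = 439,060 L.
Available chlorine delivered: 2020 g × 0.754 = 1523 g as Cl₂.
Concentration rise: 1523 g / 439,060 L = 3.469 mg/L = 3.47 ppm.

3.47 ppm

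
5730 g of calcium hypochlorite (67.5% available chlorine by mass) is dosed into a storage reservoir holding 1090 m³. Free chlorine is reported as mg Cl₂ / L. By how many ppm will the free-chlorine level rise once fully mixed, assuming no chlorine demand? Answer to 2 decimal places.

3.55 ppm

Volume: 1090 m³ = 1,090,000 L.
Available chlorine delivered: 5730 g × 0.675 = 3868 g as Cl₂.
Concentration rise: 3868 g / 1,090,000 L = 3.548 mg/L = 3.55 ppm.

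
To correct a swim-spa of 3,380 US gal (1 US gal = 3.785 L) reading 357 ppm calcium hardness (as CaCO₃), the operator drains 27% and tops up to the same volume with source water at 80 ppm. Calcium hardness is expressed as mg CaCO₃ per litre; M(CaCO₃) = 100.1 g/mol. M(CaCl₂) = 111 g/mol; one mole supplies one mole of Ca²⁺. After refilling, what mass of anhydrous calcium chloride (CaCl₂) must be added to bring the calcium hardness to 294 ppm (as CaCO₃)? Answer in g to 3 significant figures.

167 g

Volume: 3,380 US gal × 3.785 L/gal = 12,793 L.
After draining 27% and refilling: 357 × 0.73 + 80 × 0.27 = 282.21 ppm.
Deficit to target: 294 − 282.21 = 11.79 mg/L.
As CaCO₃: 11.79 mg/L × 12,793 L = 150.8 g; ÷ 100.1 = 1.507 mol Ca²⁺.
Mass: 1.507 × 111 = 167.3 g.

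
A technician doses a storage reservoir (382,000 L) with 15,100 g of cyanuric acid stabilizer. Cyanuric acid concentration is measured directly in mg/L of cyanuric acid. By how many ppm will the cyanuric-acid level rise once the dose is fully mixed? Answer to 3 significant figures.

39.5 ppm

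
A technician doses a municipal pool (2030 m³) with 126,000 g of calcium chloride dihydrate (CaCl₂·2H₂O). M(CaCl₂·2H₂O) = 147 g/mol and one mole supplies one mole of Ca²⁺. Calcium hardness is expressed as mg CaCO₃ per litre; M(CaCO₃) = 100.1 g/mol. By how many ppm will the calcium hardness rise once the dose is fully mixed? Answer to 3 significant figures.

42.3 ppm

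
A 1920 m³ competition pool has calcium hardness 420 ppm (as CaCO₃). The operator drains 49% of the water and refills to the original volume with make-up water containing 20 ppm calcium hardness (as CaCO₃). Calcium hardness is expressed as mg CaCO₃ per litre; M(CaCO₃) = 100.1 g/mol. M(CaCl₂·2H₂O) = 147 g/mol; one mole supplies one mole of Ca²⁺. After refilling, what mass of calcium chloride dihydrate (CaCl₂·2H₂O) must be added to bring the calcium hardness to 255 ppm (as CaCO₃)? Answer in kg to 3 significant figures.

87.4 kg

Volume: 1920 m³ = 1,920,000 L.
After draining 49% and refilling: 420 × 0.51 + 20 × 0.49 = 224 ppm.
Deficit to target: 255 − 224 = 31 mg/L.
As CaCO₃: 31 mg/L × 1,920,000 L = 59,520 g; ÷ 100.1 = 594.6 mol Ca²⁺.
Mass: 594.6 × 147 = 87,410 g.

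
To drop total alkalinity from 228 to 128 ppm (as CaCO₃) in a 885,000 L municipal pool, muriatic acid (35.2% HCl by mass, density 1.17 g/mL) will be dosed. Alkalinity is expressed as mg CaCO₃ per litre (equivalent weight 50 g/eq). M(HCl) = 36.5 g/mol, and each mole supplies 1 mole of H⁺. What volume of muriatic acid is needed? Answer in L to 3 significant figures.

Alkalinity to neutralize: (228 − 128) = 100 mg/L as CaCO₃ × 885,000 L = 88,500 g as CaCO₃.
Equivalents of H⁺ required: 88,500 ÷ 50 g/eq = 1770 eq = 1770 mol HCl.
Mass of HCl: 1770 × 36.5 = 64,600 g.
Mass of 35.2% solution: 64,600 / 0.352 = 183,500 g.
Volume: 183,500 g ÷ 1.17 g/mL = 156,900 mL.

157 L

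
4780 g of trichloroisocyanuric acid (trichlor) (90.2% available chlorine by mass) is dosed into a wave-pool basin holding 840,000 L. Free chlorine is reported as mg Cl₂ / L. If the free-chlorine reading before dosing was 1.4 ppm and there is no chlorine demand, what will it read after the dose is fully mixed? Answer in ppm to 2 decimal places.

6.53 ppm

Available chlorine delivered: 4780 g × 0.902 = 4312 g as Cl₂.
Concentration rise: 4312 g / 840,000 L = 5.133 mg/L = 5.13 ppm.
Final FC: 1.4 + 5.13 = 6.53 ppm.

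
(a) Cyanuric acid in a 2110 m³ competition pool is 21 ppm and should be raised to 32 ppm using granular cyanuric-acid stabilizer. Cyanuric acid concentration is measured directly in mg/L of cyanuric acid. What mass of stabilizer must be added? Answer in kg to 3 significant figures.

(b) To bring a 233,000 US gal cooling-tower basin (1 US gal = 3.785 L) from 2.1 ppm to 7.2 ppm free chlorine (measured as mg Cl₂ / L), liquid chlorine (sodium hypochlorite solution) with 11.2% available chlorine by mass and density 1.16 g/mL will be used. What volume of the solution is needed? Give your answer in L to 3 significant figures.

(a) Volume: 2110 m³ = 2,110,000 L.
(a) CYA to add: (32 − 21) = 11 mg/L × 2,110,000 L = 23,210 g cyanuric acid.

(b) Volume: 233,000 US gal × 3.785 L/gal = 881,905 L.
(b) Chlorine deficit: 7.2 − 2.1 = 5.1 ppm = 5.1 mg/L as Cl₂.
(b) Cl₂ equivalent needed: 5.1 mg/L × 881,905 L = 4,498,000 mg = 4498 g.
(b) Product at 11.2% available chlorine: 4498 / 0.112 = 40,160 g.
(b) Volume at density 1.16 g/mL: 40,160 g ÷ 1.16 g/mL = 34,620 mL.

(a) 23.2 kg; (b) 34.6 L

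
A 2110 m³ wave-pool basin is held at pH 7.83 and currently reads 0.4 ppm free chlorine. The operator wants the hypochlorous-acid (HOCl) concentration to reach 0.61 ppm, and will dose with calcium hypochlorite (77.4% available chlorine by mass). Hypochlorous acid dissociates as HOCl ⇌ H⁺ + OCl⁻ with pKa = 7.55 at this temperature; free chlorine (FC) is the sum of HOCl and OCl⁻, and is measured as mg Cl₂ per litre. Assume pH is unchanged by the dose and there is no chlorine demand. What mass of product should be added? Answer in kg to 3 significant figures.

Volume: 2110 m³ = 2,110,000 L.
[OCl⁻]/[HOCl] = 10^(pH − pKa) = 10^(7.83 − 7.55) = 1.905; fraction as HOCl = 1/(1 + 1.905) = 0.3442.
Free chlorine required for 0.61 ppm HOCl: 0.61 / 0.3442 = 1.772 ppm.
FC to add: 1.772 − 0.4 = 1.372 mg/L as Cl₂.
Cl₂ equivalent: 1.372 mg/L × 2,110,000 L = 2896 g.
Product at 77.4% available Cl: 2896 / 0.774 = 3741 g.

3.74 kg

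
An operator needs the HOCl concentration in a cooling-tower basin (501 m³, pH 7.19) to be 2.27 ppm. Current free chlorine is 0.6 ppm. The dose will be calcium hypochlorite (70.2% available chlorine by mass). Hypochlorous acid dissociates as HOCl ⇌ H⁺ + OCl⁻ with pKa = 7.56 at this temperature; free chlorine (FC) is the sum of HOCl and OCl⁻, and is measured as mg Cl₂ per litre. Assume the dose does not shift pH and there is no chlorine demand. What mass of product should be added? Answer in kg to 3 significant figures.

Volume: 501 m³ = 501,000 L.
[OCl⁻]/[HOCl] = 10^(pH − pKa) = 10^(7.19 − 7.56) = 0.4266; fraction as HOCl = 1/(1 + 0.4266) = 0.701.
Free chlorine required for 2.27 ppm HOCl: 2.27 / 0.701 = 3.238 ppm.
FC to add: 3.238 − 0.6 = 2.638 mg/L as Cl₂.
Cl₂ equivalent: 2.638 mg/L × 501,000 L = 1322 g.
Product at 70.2% available Cl: 1322 / 0.702 = 1883 g.

1.88 kg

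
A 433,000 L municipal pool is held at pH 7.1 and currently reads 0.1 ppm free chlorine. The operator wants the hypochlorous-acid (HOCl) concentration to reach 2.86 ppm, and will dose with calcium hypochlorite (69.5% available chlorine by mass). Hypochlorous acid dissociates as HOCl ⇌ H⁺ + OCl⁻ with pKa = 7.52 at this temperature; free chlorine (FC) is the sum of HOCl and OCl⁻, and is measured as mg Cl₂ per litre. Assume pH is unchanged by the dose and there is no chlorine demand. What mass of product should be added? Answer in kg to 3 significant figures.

[OCl⁻]/[HOCl] = 10^(pH − pKa) = 10^(7.1 − 7.52) = 0.3802; fraction as HOCl = 1/(1 + 0.3802) = 0.7245.
Free chlorine required for 2.86 ppm HOCl: 2.86 / 0.7245 = 3.947 ppm.
FC to add: 3.947 − 0.1 = 3.847 mg/L as Cl₂.
Cl₂ equivalent: 3.847 mg/L × 433,000 L = 1666 g.
Product at 69.5% available Cl: 1666 / 0.695 = 2397 g.

2.40 kg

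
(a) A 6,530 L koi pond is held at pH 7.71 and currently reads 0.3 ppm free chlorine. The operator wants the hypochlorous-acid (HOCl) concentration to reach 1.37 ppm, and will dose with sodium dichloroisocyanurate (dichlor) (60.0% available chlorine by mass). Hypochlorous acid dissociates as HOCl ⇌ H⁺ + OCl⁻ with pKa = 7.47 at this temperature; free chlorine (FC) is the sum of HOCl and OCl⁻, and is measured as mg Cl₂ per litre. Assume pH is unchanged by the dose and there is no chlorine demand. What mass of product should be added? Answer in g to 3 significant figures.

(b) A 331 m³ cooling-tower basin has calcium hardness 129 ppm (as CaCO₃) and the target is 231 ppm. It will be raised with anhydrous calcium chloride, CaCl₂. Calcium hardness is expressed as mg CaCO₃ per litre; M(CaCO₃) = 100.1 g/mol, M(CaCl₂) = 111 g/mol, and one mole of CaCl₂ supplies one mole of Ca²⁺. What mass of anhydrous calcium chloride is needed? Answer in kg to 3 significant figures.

(a) [OCl⁻]/[HOCl] = 10^(pH − pKa) = 10^(7.71 − 7.47) = 1.738; fraction as HOCl = 1/(1 + 1.738) = 0.3653.
(a) Free chlorine required for 1.37 ppm HOCl: 1.37 / 0.3653 = 3.751 ppm.
(a) FC to add: 3.751 − 0.3 = 3.451 mg/L as Cl₂.
(a) Cl₂ equivalent: 3.451 mg/L × 6,530 L = 22.53 g.
(a) Product at 60.0% available Cl: 22.53 / 0.6 = 37.56 g.

(b) Volume: 331 m³ = 331,000 L.
(b) Hardness to add: (231 − 129) = 102 mg/L as CaCO₃ × 331,000 L = 33,760 g as CaCO₃.
(b) Moles of Ca²⁺ (1 mol Ca²⁺ ≡ 1 mol CaCO₃): 33,760 / 100.1 g/mol = 337.3 mol.
(b) Mass of CaCl₂: 337.3 × 111 = 37,440 g.

(a) 37.6 g; (b) 37.4 kg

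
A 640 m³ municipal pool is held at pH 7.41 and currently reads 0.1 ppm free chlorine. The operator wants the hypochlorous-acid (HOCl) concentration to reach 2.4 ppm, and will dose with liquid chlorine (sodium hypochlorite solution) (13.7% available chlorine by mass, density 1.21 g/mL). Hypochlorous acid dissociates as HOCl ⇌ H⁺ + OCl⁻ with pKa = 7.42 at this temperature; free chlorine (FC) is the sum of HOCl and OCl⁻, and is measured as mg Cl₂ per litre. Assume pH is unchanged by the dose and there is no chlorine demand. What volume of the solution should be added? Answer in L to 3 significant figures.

17.9 L

Volume: 640 m³ = 640,000 L.
[OCl⁻]/[HOCl] = 10^(pH − pKa) = 10^(7.41 − 7.42) = 0.9772; fraction as HOCl = 1/(1 + 0.9772) = 0.5058.
Free chlorine required for 2.4 ppm HOCl: 2.4 / 0.5058 = 4.745 ppm.
FC to add: 4.745 − 0.1 = 4.645 mg/L as Cl₂.
Cl₂ equivalent: 4.645 mg/L × 640,000 L = 2973 g.
Product at 13.7% available Cl: 2973 / 0.137 = 21,700 g.
Volume: 21,700 g ÷ 1.21 g/mL = 17,930 mL.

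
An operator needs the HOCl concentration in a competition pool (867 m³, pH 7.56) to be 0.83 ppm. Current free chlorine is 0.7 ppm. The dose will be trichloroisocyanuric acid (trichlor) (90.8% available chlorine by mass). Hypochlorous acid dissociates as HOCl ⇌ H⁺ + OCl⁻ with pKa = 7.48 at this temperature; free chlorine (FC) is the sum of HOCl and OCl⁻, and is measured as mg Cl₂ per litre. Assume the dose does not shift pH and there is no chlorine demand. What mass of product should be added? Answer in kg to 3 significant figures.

Volume: 867 m³ = 867,000 L.
[OCl⁻]/[HOCl] = 10^(pH − pKa) = 10^(7.56 − 7.48) = 1.202; fraction as HOCl = 1/(1 + 1.202) = 0.4541.
Free chlorine required for 0.83 ppm HOCl: 0.83 / 0.4541 = 1.828 ppm.
FC to add: 1.828 − 0.7 = 1.128 mg/L as Cl₂.
Cl₂ equivalent: 1.128 mg/L × 867,000 L = 977.9 g.
Product at 90.8% available Cl: 977.9 / 0.908 = 1077 g.

1.08 kg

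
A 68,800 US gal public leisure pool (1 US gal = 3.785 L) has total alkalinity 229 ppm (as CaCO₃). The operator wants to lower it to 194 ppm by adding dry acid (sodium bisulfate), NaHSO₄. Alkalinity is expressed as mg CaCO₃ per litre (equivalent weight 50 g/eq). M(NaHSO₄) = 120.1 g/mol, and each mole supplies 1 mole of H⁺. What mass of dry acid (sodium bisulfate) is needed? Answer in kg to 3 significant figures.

Volume: 68,800 US gal × 3.785 L/gal = 260,408 L.
Alkalinity to neutralize: (229 − 194) = 35 mg/L as CaCO₃ × 260,408 L = 9114 g as CaCO₃.
Equivalents of H⁺ required: 9114 ÷ 50 g/eq = 182.3 eq = 182.3 mol NaHSO₄.
Mass of NaHSO₄: 182.3 × 120.1 = 21,890 g.

21.9 kg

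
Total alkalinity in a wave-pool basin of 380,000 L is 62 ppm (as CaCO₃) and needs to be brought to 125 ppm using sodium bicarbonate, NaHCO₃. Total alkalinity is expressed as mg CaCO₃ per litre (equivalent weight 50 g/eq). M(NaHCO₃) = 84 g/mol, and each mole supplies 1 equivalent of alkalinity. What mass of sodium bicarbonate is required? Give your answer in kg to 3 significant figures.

40.2 kg

Alkalinity to add: (125 − 62) = 63 mg/L as CaCO₃ × 380,000 L = 23,940 g as CaCO₃.
Equivalents: 23,940 g ÷ 50 g/eq = 478.8 eq.
NaHCO₃ supplies 1 eq per mole → 478.8 mol.
Mass: 478.8 mol × 84 g/mol = 40,220 g.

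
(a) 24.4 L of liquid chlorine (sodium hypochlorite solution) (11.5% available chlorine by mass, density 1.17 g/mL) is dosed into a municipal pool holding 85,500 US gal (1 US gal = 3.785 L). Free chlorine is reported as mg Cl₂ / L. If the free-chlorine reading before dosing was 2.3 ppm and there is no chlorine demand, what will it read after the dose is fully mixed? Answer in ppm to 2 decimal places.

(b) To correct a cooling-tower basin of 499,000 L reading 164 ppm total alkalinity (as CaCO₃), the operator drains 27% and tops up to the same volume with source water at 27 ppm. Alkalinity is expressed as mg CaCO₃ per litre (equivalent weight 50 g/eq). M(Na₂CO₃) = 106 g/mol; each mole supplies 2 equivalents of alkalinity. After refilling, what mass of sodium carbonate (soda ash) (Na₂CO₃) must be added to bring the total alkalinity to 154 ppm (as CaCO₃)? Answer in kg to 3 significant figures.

(a) Volume: 85,500 US gal × 3.785 L/gal = 323,618 L.
(a) Mass of solution: 24.4 L × 1000 mL/L × 1.17 g/mL = 28,550 g.
(a) Available chlorine delivered: 28,550 g × 0.115 = 3283 g as Cl₂.
(a) Concentration rise: 3283 g / 323,618 L = 10.14 mg/L = 10.14 ppm.
(a) Final FC: 2.3 + 10.14 = 12.44 ppm.

(b) After draining 27% and refilling: 164 × 0.73 + 27 × 0.27 = 127.01 ppm.
(b) Deficit to target: 154 − 127.01 = 26.99 mg/L.
(b) As CaCO₃: 26.99 mg/L × 499,000 L = 13,470 g; ÷ 50 g/eq ÷ 2 = 134.7 mol Na₂CO₃.
(b) Mass: 134.7 × 106 = 14,280 g.

(a) 12.44 ppm; (b) 14.3 kg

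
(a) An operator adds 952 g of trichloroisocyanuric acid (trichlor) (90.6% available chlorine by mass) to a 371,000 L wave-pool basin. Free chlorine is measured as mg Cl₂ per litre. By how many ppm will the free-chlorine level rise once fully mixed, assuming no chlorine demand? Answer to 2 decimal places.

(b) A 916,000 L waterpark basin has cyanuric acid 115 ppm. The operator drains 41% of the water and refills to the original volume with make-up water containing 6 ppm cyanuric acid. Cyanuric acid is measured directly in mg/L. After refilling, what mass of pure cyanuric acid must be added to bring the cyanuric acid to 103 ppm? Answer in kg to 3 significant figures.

(a) 2.32 ppm; (b) 29.9 kg

(a) Available chlorine delivered: 952 g × 0.906 = 862.5 g as Cl₂.
(a) Concentration rise: 862.5 g / 371,000 L = 2.325 mg/L = 2.32 ppm.

(b) After draining 41% and refilling: 115 × 0.59 + 6 × 0.41 = 70.31 ppm.
(b) Deficit to target: 103 − 70.31 = 32.69 mg/L.
(b) Mass: 32.69 mg/L × 916,000 L = 29,940 g cyanuric acid.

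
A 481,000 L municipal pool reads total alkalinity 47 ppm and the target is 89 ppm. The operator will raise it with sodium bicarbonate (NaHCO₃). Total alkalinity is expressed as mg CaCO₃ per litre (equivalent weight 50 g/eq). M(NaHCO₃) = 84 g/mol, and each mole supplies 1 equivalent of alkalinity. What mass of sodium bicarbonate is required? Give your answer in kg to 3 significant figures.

33.9 kg

Alkalinity to add: (89 − 47) = 42 mg/L as CaCO₃ × 481,000 L = 20,200 g as CaCO₃.
Equivalents: 20,200 g ÷ 50 g/eq = 404 eq.
NaHCO₃ supplies 1 eq per mole → 404 mol.
Mass: 404 mol × 84 g/mol = 33,940 g.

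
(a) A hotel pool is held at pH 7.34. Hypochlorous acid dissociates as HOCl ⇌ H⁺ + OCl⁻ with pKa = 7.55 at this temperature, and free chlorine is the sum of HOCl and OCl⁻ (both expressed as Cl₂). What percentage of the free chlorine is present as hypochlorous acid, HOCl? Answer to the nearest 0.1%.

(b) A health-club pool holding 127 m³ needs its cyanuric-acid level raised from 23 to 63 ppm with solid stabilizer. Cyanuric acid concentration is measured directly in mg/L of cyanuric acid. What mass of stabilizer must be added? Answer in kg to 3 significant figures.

(a) [OCl⁻]/[HOCl] = 10^(pH − pKa) = 10^(7.34 − 7.55) = 10^-0.21 = 0.6166.
(a) Fraction as HOCl = 1 / (1 + 0.6166) = 0.6186.

(b) Volume: 127 m³ = 127,000 L.
(b) CYA to add: (63 − 23) = 40 mg/L × 127,000 L = 5080 g cyanuric acid.

(a) 61.9%; (b) 5.08 kg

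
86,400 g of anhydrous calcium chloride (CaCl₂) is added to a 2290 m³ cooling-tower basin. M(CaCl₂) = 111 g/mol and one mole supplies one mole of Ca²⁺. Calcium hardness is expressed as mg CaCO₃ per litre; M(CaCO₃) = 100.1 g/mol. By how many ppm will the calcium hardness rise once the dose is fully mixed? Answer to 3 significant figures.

34.0 ppm

Volume: 2290 m³ = 2,290,000 L.
Moles of Ca²⁺: 86,400 g ÷ 111 g/mol = 778.4 mol.
As CaCO₃: 778.4 mol × 100.1 g/mol = 77,920 g.
Rise: 77,920 g / 2,290,000 L × 1000 = 34.02 mg/L.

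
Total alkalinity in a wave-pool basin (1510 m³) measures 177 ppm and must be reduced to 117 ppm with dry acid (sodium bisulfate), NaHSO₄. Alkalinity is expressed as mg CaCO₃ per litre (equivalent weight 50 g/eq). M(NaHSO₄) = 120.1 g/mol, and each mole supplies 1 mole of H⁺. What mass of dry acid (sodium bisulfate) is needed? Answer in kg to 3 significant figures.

Volume: 1510 m³ = 1,510,000 L.
Alkalinity to neutralize: (177 − 117) = 60 mg/L as CaCO₃ × 1,510,000 L = 90,600 g as CaCO₃.
Equivalents of H⁺ required: 90,600 ÷ 50 g/eq = 1812 eq = 1812 mol NaHSO₄.
Mass of NaHSO₄: 1812 × 120.1 = 217,600 g.

218 kg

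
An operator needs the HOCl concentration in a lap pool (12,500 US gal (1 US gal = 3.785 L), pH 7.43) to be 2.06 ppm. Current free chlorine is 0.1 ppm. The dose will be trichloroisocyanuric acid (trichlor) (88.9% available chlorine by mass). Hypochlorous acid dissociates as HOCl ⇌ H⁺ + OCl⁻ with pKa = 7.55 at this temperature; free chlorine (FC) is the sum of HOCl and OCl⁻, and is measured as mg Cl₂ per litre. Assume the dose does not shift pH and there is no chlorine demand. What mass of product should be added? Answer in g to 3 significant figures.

Volume: 12,500 US gal × 3.785 L/gal = 47,312 L.
[OCl⁻]/[HOCl] = 10^(pH − pKa) = 10^(7.43 − 7.55) = 0.7586; fraction as HOCl = 1/(1 + 0.7586) = 0.5686.
Free chlorine required for 2.06 ppm HOCl: 2.06 / 0.5686 = 3.623 ppm.
FC to add: 3.623 − 0.1 = 3.523 mg/L as Cl₂.
Cl₂ equivalent: 3.523 mg/L × 47,312 L = 166.7 g.
Product at 88.9% available Cl: 166.7 / 0.889 = 187.5 g.

187 g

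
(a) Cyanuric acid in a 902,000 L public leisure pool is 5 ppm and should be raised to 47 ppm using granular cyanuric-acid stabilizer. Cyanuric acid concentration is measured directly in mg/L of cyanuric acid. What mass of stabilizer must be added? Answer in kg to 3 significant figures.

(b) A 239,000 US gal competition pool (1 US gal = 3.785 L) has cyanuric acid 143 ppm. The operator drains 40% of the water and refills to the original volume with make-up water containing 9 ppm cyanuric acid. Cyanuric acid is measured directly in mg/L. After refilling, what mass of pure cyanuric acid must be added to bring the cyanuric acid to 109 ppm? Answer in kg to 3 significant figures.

(a) CYA to add: (47 − 5) = 42 mg/L × 902,000 L = 37,880 g cyanuric acid.

(b) Volume: 239,000 US gal × 3.785 L/gal = 904,615 L.
(b) After draining 40% and refilling: 143 × 0.60 + 9 × 0.40 = 89.4 ppm.
(b) Deficit to target: 109 − 89.4 = 19.6 mg/L.
(b) Mass: 19.6 mg/L × 904,615 L = 17,730 g cyanuric acid.

(a) 37.9 kg; (b) 17.7 kg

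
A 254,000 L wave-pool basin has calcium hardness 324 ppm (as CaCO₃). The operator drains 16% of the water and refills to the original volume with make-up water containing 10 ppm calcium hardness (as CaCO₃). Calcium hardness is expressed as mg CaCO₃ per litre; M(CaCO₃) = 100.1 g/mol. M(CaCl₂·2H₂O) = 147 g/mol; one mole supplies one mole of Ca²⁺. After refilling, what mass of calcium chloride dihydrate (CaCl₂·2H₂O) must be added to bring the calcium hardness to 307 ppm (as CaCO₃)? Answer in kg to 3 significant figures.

After draining 16% and refilling: 324 × 0.84 + 10 × 0.16 = 273.76 ppm.
Deficit to target: 307 − 273.76 = 33.24 mg/L.
As CaCO₃: 33.24 mg/L × 254,000 L = 8443 g; ÷ 100.1 = 84.35 mol Ca²⁺.
Mass: 84.35 × 147 = 12,400 g.

12.4 kg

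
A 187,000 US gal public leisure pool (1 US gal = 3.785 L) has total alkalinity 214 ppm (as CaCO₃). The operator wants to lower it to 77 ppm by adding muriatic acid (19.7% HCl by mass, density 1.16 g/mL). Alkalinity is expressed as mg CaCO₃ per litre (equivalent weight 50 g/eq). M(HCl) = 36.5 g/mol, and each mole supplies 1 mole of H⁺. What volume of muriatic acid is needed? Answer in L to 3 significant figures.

310 L

Volume: 187,000 US gal × 3.785 L/gal = 707,795 L.
Alkalinity to neutralize: (214 − 77) = 137 mg/L as CaCO₃ × 707,795 L = 96,970 g as CaCO₃.
Equivalents of H⁺ required: 96,970 ÷ 50 g/eq = 1939 eq = 1939 mol HCl.
Mass of HCl: 1939 × 36.5 = 70,790 g.
Mass of 19.7% solution: 70,790 / 0.197 = 359,300 g.
Volume: 359,300 g ÷ 1.16 g/mL = 309,800 mL.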